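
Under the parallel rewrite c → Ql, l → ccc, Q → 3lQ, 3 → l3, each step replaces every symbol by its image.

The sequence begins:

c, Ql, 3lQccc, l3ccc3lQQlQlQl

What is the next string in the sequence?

φ(l3ccc3lQQlQlQl) expands symbol-by-symbol to ccc l3 Ql Ql Ql l3 ccc 3lQ 3lQ ccc 3lQ ccc 3lQ ccc; joining the 14 pieces gives the next term.

cccl3QlQlQll3ccc3lQ3lQccc3lQccc3lQccc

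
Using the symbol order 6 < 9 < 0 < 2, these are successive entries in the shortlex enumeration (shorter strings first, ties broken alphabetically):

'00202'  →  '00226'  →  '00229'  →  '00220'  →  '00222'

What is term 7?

02669

Advancing 2 positions from 00222 through 00222 → 02666 reaches term 7.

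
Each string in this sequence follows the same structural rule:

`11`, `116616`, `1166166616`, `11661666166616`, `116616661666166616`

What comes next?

1166166616661666166616

Each term is the previous one with 6616 appended.
So the next term is 116616661666166616·6616.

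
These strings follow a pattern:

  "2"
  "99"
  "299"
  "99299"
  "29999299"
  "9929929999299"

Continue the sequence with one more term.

From term 3 onward, concatenate the second-to-last term with the last: 2·99 = 299, 99·299 = 99299, …
The next term joins 29999299 and 9929929999299.

299992999929929999299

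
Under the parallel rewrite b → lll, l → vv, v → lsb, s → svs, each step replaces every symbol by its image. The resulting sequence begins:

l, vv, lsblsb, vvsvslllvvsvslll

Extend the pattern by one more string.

lsblsbsvslsbsvsvvvvvvlsblsbsvslsbsvsvvvvvv

φ(vvsvslllvvsvslll) expands symbol-by-symbol to lsb lsb svs lsb svs vv vv vv lsb lsb svs lsb svs vv vv vv; joining the 16 pieces gives the next term.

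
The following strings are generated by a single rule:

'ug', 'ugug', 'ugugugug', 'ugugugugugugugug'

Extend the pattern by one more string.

Each string is two copies of the previous one concatenated.
Doubling ugugugugugugugug:

ugugugugugugugugugugugugugugugug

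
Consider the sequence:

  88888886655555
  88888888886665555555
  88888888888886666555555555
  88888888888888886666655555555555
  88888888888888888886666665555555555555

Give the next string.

88888888888888888888886666666555555555555555

Each string has the form 8^{3n+1} 6^{n} 5^{2n+1}, where the shown terms are n = 2, 3, 4, 5, 6.
Setting n = 7 gives 22, 7, 15 characters in each block.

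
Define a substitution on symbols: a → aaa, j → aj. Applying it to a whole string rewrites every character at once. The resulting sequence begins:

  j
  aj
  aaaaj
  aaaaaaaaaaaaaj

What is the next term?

aaaaaaaaaaaaaaaaaaaaaaaaaaaaaaaaaaaaaaaaj

Applying the rule to each of the 14 symbols of aaaaaaaaaaaaaj gives the pieces aaa aaa aaa aaa aaa aaa aaa aaa aaa aaa aaa aaa aaa aj, which concatenate to the answer.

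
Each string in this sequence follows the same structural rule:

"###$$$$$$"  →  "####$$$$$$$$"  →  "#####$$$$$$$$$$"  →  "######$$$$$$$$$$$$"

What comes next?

#######$$$$$$$$$$$$$$

Each string has the form #^{n+1} $^{2n+2}, where the shown terms are n = 2, 3, 4, 5.
For the next term, n = 6, so the run lengths are 7, 14.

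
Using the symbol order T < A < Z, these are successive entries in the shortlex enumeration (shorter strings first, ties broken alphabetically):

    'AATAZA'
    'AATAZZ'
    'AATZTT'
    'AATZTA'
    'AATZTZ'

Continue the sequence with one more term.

AATZAT

Treat AATZTZ as a base-3 numeral over the given alphabet and add one, carrying through any trailing Z's.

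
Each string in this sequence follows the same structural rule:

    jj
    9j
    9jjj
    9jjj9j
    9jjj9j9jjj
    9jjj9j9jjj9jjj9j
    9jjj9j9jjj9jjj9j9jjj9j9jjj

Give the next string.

9jjj9j9jjj9jjj9j9jjj9j9jjj9jjj9j9jjj9jjj9j

This is a Fibonacci-style word recurrence s(k) = s(k−1)·s(k−2): e.g. 9j·jj = 9jjj.
The next term joins 9jjj9j9jjj9jjj9j9jjj9j9jjj and 9jjj9j9jjj9jjj9j.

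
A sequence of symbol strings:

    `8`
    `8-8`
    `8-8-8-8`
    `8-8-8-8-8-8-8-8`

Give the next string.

Every step duplicates the string with '-' between the halves.
One more doubling of 8-8-8-8-8-8-8-8 gives the answer.

8-8-8-8-8-8-8-8-8-8-8-8-8-8-8-8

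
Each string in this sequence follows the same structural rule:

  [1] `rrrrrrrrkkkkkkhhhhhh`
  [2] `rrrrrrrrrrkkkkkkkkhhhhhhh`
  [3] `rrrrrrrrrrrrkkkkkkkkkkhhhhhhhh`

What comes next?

rrrrrrrrrrrrrrkkkkkkkkkkkkhhhhhhhhh

Term n consists of 2n+2 r's, followed by 2n k's, followed by n+3 h's, where the shown terms are n = 3, 4, 5.
For the next term, n = 6, so the run lengths are 14, 12, 9.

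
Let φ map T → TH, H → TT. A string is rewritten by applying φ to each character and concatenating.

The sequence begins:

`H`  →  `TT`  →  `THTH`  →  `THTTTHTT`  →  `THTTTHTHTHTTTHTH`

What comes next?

THTTTHTHTHTTTHTTTHTTTHTHTHTTTHTT

φ(THTTTHTHTHTTTHTH) expands symbol-by-symbol to TH TT TH TH TH TT TH TT TH TT TH TH TH TT TH TT; joining the 16 pieces gives the next term.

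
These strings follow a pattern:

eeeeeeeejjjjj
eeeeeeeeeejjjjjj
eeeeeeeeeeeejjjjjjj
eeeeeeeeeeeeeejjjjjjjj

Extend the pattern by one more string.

eeeeeeeeeeeeeeeejjjjjjjjj

Term n consists of 2n+2 e's, followed by n+2 j's, where the shown terms are n = 3, 4, 5, 6.
For the next term, n = 7, so the run lengths are 16, 9.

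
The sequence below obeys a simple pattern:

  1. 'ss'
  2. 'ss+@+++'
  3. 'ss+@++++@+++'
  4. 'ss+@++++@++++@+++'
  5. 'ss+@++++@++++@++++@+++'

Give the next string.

Every step adds +@+++ to the end: s(k+1) = s(k)·+@+++.
So the next term is ss+@++++@++++@++++@+++·+@+++.

ss+@++++@++++@++++@++++@+++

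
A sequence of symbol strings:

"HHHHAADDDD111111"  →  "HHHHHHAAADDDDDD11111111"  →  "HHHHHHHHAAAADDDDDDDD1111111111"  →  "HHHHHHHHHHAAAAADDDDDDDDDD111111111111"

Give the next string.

HHHHHHHHHHHHAAAAAADDDDDDDDDDDD11111111111111

The n-th term is 2n H's then n A's then 2n D's then 2n+2 1's, where the shown terms are n = 2, 3, 4, 5.
At n = 6 the blocks have lengths 12, 6, 12, 14.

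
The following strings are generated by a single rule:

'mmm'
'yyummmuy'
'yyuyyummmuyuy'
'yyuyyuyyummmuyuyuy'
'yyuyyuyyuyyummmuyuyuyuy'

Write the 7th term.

s(k+1) = yyu·s(k)·uy, so each term gains yyu as a prefix and uy as a suffix.
From yyuyyuyyuyyummmuyuyuyuy, 2 further steps: yyuyyuyyuyyummmuyuyuyuy → yyuyyuyyuyyuyyummmuyuyuyuyuy → (answer).

yyuyyuyyuyyuyyuyyummmuyuyuyuyuyuy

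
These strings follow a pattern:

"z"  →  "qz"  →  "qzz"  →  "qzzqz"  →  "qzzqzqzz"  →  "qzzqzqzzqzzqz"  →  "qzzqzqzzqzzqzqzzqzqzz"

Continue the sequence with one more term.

Each term (from the third on) is the previous term followed by the one before it: term 3 = qz·z = qzz.
Continuing: qzzqzqzzqzzqzqzzqzqzz · qzzqzqzzqzzqz gives term 8.

qzzqzqzzqzzqzqzzqzqzzqzzqzqzzqzzqz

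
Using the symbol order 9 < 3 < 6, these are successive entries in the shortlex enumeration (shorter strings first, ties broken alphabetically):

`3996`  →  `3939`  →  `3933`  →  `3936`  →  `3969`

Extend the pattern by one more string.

Find the rightmost character of 3969 below 6, bump it to the next letter, and reset everything to its right to 9.

3963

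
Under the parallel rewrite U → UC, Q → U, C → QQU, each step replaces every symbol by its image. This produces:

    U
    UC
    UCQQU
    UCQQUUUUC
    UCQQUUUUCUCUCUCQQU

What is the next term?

Rewriting the 18 symbols of UCQQUUUUCUCUCUCQQU one by one yields UC QQU U U UC UC UC UC QQU UC QQU UC QQU UC QQU U U UC; concatenated:

UCQQUUUUCUCUCUCQQUUCQQUUCQQUUCQQUUUUC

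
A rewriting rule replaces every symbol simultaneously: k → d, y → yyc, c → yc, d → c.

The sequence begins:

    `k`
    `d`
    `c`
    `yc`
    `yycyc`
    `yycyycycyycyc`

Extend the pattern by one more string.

yycyycycyycyycycyycycyycyycycyycyc

Applying the rule to each of the 13 symbols of yycyycycyycyc gives the pieces yyc yyc yc yyc yyc yc yyc yc yyc yyc yc yyc yc, which concatenate to the answer.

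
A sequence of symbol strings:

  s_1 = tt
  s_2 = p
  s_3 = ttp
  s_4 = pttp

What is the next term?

ttppttp

From term 3 onward, concatenate the second-to-last term with the last: tt·p = ttp, p·ttp = pttp, …
So term 5 is ttp·pttp.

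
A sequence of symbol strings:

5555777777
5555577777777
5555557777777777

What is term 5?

Reading off run lengths: 5 runs 4, 5, 6; 7 runs 6, 8, 10 — each is linear in n, where the shown terms are n = 3, 4, 5.
For term 5, n = 7, so the run lengths are 8, 14.

5555555577777777777777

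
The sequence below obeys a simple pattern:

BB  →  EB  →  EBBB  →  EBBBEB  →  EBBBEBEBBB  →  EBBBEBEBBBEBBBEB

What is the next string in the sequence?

EBBBEBEBBBEBBBEBEBBBEBEBBB

From term 3 onward, concatenate the last term with the second-to-last: EB·BB = EBBB, EBBB·EB = EBBBEB, …
The next term joins EBBBEBEBBBEBBBEB and EBBBEBEBBB.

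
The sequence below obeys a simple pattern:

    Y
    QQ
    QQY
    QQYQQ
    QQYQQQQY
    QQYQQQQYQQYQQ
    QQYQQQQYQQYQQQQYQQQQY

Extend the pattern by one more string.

Each term (from the third on) is the previous term followed by the one before it: term 3 = QQ·Y = QQY.
The next term joins QQYQQQQYQQYQQQQYQQQQY and QQYQQQQYQQYQQ.

QQYQQQQYQQYQQQQYQQQQYQQYQQQQYQQYQQ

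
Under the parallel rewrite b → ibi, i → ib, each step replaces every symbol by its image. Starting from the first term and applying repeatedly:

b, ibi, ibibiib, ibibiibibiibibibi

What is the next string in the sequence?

Applying the rule to each of the 17 symbols of ibibiibibiibibibi gives the pieces ib ibi ib ibi ib ib ibi ib ibi ib ib ibi ib ibi ib ibi ib, which concatenate to the answer.

ibibiibibiibibibiibibiibibibiibibiibibiib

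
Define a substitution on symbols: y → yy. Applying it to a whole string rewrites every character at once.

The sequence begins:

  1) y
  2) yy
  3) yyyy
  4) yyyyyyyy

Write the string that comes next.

Expanding yyyyyyyy: y→yy, y→yy, y→yy, y→yy, y→yy, y→yy, y→yy, y→yy. Concatenated: yy yy yy yy yy yy yy yy.

yyyyyyyyyyyyyyyy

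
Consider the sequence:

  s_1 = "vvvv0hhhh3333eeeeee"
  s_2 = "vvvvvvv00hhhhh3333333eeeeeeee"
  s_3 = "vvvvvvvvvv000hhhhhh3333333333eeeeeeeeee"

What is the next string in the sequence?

vvvvvvvvvvvvv0000hhhhhhh3333333333333eeeeeeeeeeee

Term n consists of 3n-2 v's, followed by n-1 0's, followed by n+2 h's, followed by 3n-2 3's, followed by 2n+2 e's, where the shown terms are n = 2, 3, 4.
At n = 5 the blocks have lengths 13, 4, 7, 13, 12.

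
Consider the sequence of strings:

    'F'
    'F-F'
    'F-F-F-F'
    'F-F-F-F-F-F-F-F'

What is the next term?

F-F-F-F-F-F-F-F-F-F-F-F-F-F-F-F

Every step duplicates the string with '-' between the halves.
So the next term is two copies of F-F-F-F-F-F-F-F with '-' between the halves.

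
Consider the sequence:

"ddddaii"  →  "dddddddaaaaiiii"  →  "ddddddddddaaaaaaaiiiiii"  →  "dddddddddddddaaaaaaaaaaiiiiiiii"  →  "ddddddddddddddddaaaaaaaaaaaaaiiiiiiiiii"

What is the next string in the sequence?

dddddddddddddddddddaaaaaaaaaaaaaaaaiiiiiiiiiiii

Each string has the form d^{3n+1} a^{3n-2} i^{2n} (n = 1, 2, …).
At n = 6 the blocks have lengths 19, 16, 12.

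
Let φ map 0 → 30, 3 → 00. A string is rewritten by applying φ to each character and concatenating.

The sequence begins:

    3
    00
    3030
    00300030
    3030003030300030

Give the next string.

Replace each of the 16 characters of 3030003030300030 in place — 00 30 00 30 30 30 00 30 00 30 00 30 30 30 00 30 — and concatenate.

00300030303000300030003030300030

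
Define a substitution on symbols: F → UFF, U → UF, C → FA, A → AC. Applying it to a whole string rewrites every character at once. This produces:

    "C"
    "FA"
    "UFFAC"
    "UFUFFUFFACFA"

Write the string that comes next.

Expanding UFUFFUFFACFA: U→UF, F→UFF, U→UF, F→UFF, F→UFF, U→UF, F→UFF, F→UFF, A→AC, C→FA, F→UFF, A→AC. Concatenated: UF UFF UF UFF UFF UF UFF UFF AC FA UFF AC.

UFUFFUFUFFUFFUFUFFUFFACFAUFFAC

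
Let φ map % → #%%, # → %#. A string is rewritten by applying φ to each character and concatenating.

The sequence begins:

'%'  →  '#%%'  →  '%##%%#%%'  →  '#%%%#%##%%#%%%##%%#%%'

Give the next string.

%##%%#%%#%%%##%%%#%##%%#%%%##%%#%%#%%%#%##%%#%%%##%%#%%

φ(#%%%#%##%%#%%%##%%#%%) expands symbol-by-symbol to %# #%% #%% #%% %# #%% %# %# #%% #%% %# #%% #%% #%% %# %# #%% #%% %# #%% #%%; joining the 21 pieces gives the next term.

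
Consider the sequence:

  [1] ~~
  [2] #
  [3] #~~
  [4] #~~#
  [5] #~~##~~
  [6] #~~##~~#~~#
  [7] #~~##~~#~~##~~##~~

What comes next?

This is a Fibonacci-style word recurrence s(k) = s(k−1)·s(k−2): e.g. #·~~ = #~~.
Continuing: #~~##~~#~~##~~##~~ · #~~##~~#~~# gives term 8.

#~~##~~#~~##~~##~~#~~##~~#~~#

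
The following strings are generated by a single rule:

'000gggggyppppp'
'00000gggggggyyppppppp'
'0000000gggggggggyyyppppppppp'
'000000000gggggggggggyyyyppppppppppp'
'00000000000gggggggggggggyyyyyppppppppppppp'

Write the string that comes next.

0000000000000gggggggggggggggyyyyyyppppppppppppppp

The n-th term is 2n-1 0's then 2n+1 g's then n-1 y's then 2n+1 p's, where the shown terms are n = 2, 3, 4, 5, 6.
For the next term, n = 7, so the run lengths are 13, 15, 6, 15.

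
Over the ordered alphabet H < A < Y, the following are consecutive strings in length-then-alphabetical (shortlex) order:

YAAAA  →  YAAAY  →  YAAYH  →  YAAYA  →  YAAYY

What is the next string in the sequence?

YAYHH

The successor of YAAYY increments the rightmost position that isn't already Y and resets every position after it to H.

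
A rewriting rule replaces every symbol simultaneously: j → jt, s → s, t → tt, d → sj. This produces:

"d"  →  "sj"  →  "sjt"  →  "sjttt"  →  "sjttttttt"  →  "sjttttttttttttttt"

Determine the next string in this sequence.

φ(sjttttttttttttttt) expands symbol-by-symbol to s jt tt tt tt tt tt tt tt tt tt tt tt tt tt tt tt; joining the 17 pieces gives the next term.

sjttttttttttttttttttttttttttttttt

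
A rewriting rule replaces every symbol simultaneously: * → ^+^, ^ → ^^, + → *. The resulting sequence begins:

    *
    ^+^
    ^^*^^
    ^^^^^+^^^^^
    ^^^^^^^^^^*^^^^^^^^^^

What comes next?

^^^^^^^^^^^^^^^^^^^^^+^^^^^^^^^^^^^^^^^^^^^

φ(^^^^^^^^^^*^^^^^^^^^^) expands symbol-by-symbol to ^^ ^^ ^^ ^^ ^^ ^^ ^^ ^^ ^^ ^^ ^+^ ^^ ^^ ^^ ^^ ^^ ^^ ^^ ^^ ^^ ^^; joining the 21 pieces gives the next term.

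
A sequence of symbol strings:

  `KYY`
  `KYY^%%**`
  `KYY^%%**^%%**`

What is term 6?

KYY^%%**^%%**^%%**^%%**^%%**

Every step adds ^%%** to the end: s(k+1) = s(k)·^%%**.
From KYY^%%**^%%**, 3 further steps: KYY^%%**^%%** → KYY^%%**^%%**^%%** → KYY^%%**^%%**^%%**^%%** → (answer).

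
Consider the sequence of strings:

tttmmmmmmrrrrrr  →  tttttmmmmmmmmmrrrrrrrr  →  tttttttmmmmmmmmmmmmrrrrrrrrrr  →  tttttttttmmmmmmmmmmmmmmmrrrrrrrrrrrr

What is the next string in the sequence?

tttttttttttmmmmmmmmmmmmmmmmmmrrrrrrrrrrrrrr

Term n consists of 2n-1 t's, followed by 3n m's, followed by 2n+2 r's, where the shown terms are n = 2, 3, 4, 5.
For the next term, n = 6, so the run lengths are 11, 18, 14.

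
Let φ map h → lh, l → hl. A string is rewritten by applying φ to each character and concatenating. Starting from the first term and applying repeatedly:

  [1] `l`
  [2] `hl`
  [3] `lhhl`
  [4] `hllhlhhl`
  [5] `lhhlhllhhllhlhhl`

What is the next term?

φ(lhhlhllhhllhlhhl) expands symbol-by-symbol to hl lh lh hl lh hl hl lh lh hl hl lh hl lh lh hl; joining the 16 pieces gives the next term.

hllhlhhllhhlhllhlhhlhllhhllhlhhl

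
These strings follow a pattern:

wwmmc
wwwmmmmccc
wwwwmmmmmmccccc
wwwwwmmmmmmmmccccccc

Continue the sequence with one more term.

wwwwwwmmmmmmmmmmccccccccc

The n-th term is n+1 w's then 2n m's then 2n-1 c's (n = 1, 2, …).
For the next term, n = 5, so the run lengths are 6, 10, 9.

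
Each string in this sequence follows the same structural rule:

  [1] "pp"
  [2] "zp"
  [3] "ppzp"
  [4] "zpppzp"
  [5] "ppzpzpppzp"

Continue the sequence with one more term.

Each term (from the third on) is the two preceding terms concatenated in order: term 3 = pp·zp = ppzp.
Continuing: zpppzp · ppzpzpppzp gives term 6.

zpppzpppzpzpppzp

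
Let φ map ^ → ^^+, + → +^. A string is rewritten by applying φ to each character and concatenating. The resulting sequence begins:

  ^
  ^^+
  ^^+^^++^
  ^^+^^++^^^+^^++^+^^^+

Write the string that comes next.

^^+^^++^^^+^^++^+^^^+^^+^^++^^^+^^++^+^^^++^^^+^^+^^++^

Replace each of the 21 characters of ^^+^^++^^^+^^++^+^^^+ in place — ^^+ ^^+ +^ ^^+ ^^+ +^ +^ ^^+ ^^+ ^^+ +^ ^^+ ^^+ +^ +^ ^^+ +^ ^^+ ^^+ ^^+ +^ — and concatenate.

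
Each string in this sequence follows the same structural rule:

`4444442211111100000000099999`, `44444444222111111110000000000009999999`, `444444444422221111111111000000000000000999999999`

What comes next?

Reading off run lengths: 4 runs 6, 8, 10; 2 runs 2, 3, 4; 1 runs 6, 8, 10; 0 runs 9, 12, 15; 9 runs 5, 7, 9 — each is linear in n, where the shown terms are n = 2, 3, 4.
Setting n = 5 gives 12, 5, 12, 18, 11 characters in each block.

4444444444442222211111111111100000000000000000099999999999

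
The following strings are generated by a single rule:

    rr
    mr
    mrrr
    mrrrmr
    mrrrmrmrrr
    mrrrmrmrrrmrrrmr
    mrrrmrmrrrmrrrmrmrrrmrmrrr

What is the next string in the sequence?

mrrrmrmrrrmrrrmrmrrrmrmrrrmrrrmrmrrrmrrrmr

From term 3 onward, concatenate the last term with the second-to-last: mr·rr = mrrr, mrrr·mr = mrrrmr, …
Continuing: mrrrmrmrrrmrrrmrmrrrmrmrrr · mrrrmrmrrrmrrrmr gives term 8.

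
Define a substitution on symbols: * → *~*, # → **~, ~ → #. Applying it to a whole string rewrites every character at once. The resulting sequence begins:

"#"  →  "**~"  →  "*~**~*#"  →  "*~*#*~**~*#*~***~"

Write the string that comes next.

Replace each of the 17 characters of *~*#*~**~*#*~***~ in place — *~* # *~* **~ *~* # *~* *~* # *~* **~ *~* # *~* *~* *~* # — and concatenate.

*~*#*~***~*~*#*~**~*#*~***~*~*#*~**~**~*#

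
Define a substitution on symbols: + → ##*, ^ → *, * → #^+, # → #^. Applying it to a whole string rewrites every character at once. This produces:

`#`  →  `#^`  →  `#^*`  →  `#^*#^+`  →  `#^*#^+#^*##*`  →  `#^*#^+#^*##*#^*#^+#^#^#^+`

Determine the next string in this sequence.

#^*#^+#^*##*#^*#^+#^#^#^+#^*#^+#^*##*#^*#^*#^*##*

φ(#^*#^+#^*##*#^*#^+#^#^#^+) expands symbol-by-symbol to #^ * #^+ #^ * ##* #^ * #^+ #^ #^ #^+ #^ * #^+ #^ * ##* #^ * #^ * #^ * ##*; joining the 25 pieces gives the next term.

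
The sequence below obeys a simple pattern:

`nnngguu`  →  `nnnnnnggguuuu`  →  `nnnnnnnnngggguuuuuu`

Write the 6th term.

Each string has the form n^{3n} g^{n+1} u^{2n} (n = 1, 2, …).
At n = 6 the blocks have lengths 18, 7, 12.

nnnnnnnnnnnnnnnnnnggggggguuuuuuuuuuuu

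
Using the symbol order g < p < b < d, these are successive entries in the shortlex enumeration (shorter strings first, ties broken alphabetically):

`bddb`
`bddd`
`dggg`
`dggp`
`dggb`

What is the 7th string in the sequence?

dgpg

Advancing 2 positions from dggb through dggb → dggd reaches term 7.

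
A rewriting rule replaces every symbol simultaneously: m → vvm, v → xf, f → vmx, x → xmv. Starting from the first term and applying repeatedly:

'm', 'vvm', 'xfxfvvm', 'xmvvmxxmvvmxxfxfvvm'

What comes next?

φ(xmvvmxxmvvmxxfxfvvm) expands symbol-by-symbol to xmv vvm xf xf vvm xmv xmv vvm xf xf vvm xmv xmv vmx xmv vmx xf xf vvm; joining the 19 pieces gives the next term.

xmvvvmxfxfvvmxmvxmvvvmxfxfvvmxmvxmvvmxxmvvmxxfxfvvm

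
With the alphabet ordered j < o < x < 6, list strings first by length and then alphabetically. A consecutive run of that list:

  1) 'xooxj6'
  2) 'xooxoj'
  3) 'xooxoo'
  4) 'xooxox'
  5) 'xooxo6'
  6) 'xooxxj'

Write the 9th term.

xooxx6

Continuing the enumeration 3 steps past xooxxj: xooxxj → xooxxo → xooxxx → (answer).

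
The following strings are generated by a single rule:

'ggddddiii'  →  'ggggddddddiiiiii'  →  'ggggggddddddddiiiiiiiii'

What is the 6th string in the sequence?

ggggggggggggddddddddddddddiiiiiiiiiiiiiiiiii

Reading off run lengths: g runs 2, 4, 6; d runs 4, 6, 8; i runs 3, 6, 9 — each is linear in n (n = 1, 2, …).
For term 6, n = 6, so the run lengths are 12, 14, 18.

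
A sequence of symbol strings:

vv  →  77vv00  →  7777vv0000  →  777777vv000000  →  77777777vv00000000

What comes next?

Each term wraps the previous one in 77 on the left and 00 on the right.
Applying this once more to 77777777vv00000000:

7777777777vv0000000000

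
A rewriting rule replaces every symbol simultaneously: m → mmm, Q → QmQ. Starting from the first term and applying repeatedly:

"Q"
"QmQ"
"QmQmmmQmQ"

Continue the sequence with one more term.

Rewriting each symbol of QmQmmmQmQ: Q→QmQ, m→mmm, Q→QmQ, m→mmm, m→mmm, m→mmm, Q→QmQ, m→mmm, Q→QmQ, which concatenates to QmQ mmm QmQ mmm mmm mmm QmQ mmm QmQ.

QmQmmmQmQmmmmmmmmmQmQmmmQmQ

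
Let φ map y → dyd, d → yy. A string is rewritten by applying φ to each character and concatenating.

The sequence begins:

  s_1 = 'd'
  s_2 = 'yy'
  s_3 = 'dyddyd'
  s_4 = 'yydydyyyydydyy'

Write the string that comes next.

Rewriting the 14 symbols of yydydyyyydydyy one by one yields dyd dyd yy dyd yy dyd dyd dyd dyd yy dyd yy dyd dyd; concatenated:

dyddydyydydyydyddyddyddydyydydyydyddyd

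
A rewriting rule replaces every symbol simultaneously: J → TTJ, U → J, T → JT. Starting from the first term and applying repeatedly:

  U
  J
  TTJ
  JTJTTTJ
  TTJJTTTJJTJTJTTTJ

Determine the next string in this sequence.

Replace each of the 17 characters of TTJJTTTJJTJTJTTTJ in place — JT JT TTJ TTJ JT JT JT TTJ TTJ JT TTJ JT TTJ JT JT JT TTJ — and concatenate.

JTJTTTJTTJJTJTJTTTJTTJJTTTJJTTTJJTJTJTTTJ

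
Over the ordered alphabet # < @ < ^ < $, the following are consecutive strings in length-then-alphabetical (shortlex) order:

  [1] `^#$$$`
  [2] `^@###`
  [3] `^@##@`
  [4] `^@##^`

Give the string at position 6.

^@#@#

Advancing 2 positions from ^@##^ through ^@##^ → ^@##$ reaches term 6.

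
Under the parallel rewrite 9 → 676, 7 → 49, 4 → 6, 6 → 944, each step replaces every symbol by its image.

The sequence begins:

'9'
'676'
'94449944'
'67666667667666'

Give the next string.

944499449449449449444994494449944944944

φ(67666667667666) expands symbol-by-symbol to 944 49 944 944 944 944 944 49 944 944 49 944 944 944; joining the 14 pieces gives the next term.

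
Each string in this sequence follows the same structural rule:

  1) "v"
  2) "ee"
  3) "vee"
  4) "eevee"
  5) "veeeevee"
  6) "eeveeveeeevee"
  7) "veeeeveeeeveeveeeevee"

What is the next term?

eeveeveeeeveeveeeeveeeeveeveeeevee

This is a Fibonacci-style word recurrence s(k) = s(k−2)·s(k−1): e.g. v·ee = vee.
So term 8 is eeveeveeeevee·veeeeveeeeveeveeeevee.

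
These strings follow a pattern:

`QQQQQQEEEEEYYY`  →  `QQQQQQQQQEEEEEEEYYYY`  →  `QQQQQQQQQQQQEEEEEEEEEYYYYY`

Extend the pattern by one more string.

QQQQQQQQQQQQQQQEEEEEEEEEEEYYYYYY

Reading off run lengths: Q runs 6, 9, 12; E runs 5, 7, 9; Y runs 3, 4, 5 — each is linear in n, where the shown terms are n = 2, 3, 4.
For the next term, n = 5, so the run lengths are 15, 11, 6.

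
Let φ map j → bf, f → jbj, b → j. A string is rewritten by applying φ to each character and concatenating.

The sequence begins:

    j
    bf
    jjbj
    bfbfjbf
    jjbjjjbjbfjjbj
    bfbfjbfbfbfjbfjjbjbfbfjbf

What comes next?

Replace each of the 25 characters of bfbfjbfbfbfjbfjjbjbfbfjbf in place — j jbj j jbj bf j jbj j jbj j jbj bf j jbj bf bf j bf j jbj j jbj bf j jbj — and concatenate.

jjbjjjbjbfjjbjjjbjjjbjbfjjbjbfbfjbfjjbjjjbjbfjjbj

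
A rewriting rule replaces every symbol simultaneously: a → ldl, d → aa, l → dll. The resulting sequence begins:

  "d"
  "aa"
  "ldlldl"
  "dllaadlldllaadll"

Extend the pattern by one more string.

Applying the rule to each of the 16 symbols of dllaadlldllaadll gives the pieces aa dll dll ldl ldl aa dll dll aa dll dll ldl ldl aa dll dll, which concatenate to the answer.

aadlldllldlldlaadlldllaadlldllldlldlaadlldll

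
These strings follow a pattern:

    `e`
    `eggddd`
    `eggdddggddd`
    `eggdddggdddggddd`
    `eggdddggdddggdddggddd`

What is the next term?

The strings grow by a fixed suffix ggddd each time.
Applying this once more to eggdddggdddggdddggddd:

eggdddggdddggdddggdddggddd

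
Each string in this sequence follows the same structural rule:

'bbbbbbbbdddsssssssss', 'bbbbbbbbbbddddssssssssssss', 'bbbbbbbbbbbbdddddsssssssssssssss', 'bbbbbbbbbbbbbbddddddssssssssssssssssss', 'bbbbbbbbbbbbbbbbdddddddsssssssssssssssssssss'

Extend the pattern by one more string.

bbbbbbbbbbbbbbbbbbddddddddssssssssssssssssssssssss

Term n consists of 2n+2 b's, followed by n d's, followed by 3n s's, where the shown terms are n = 3, 4, 5, 6, 7.
Setting n = 8 gives 18, 8, 24 characters in each block.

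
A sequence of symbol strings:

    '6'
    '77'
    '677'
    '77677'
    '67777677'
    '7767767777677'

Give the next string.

From term 3 onward, concatenate the second-to-last term with the last: 6·77 = 677, 77·677 = 77677, …
The next term joins 67777677 and 7767767777677.

677776777767767777677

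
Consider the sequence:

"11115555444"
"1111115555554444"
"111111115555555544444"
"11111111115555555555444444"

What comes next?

1111111111115555555555554444444

Term n consists of 2n 1's, followed by 2n 5's, followed by n+1 4's, where the shown terms are n = 2, 3, 4, 5.
For the next term, n = 6, so the run lengths are 12, 12, 7.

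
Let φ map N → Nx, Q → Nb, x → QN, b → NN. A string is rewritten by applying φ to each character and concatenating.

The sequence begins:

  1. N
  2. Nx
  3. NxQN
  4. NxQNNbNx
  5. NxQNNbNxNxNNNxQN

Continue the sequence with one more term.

Replace each of the 16 characters of NxQNNbNxNxNNNxQN in place — Nx QN Nb Nx Nx NN Nx QN Nx QN Nx Nx Nx QN Nb Nx — and concatenate.

NxQNNbNxNxNNNxQNNxQNNxNxNxQNNbNx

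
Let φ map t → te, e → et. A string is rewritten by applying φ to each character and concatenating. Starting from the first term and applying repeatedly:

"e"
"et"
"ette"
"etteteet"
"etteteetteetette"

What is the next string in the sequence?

etteteetteetetteteetetteetteteet

φ(etteteetteetette) expands symbol-by-symbol to et te te et te et et te te et et te et te te et; joining the 16 pieces gives the next term.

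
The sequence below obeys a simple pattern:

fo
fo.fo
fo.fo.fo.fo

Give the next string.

Each string is two copies of the previous one joined by '.'.
Doubling fo.fo.fo.fo with '.' between the halves:

fo.fo.fo.fo.fo.fo.fo.fo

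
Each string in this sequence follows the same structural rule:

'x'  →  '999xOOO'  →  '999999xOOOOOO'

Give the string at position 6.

999999999999999xOOOOOOOOOOOOOOO

Each term wraps the previous one in 999 on the left and OOO on the right.
From 999999xOOOOOO, 3 further steps: 999999xOOOOOO → 999999999xOOOOOOOOO → 999999999999xOOOOOOOOOOOO → (answer).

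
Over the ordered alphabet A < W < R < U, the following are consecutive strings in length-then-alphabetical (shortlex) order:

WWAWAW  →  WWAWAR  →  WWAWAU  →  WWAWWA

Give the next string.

Find the rightmost character of WWAWWA below U, bump it to the next letter, and reset everything to its right to A.

WWAWWW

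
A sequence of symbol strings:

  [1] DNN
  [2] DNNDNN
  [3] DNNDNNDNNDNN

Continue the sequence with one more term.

DNNDNNDNNDNNDNNDNNDNNDNN

Each string is two copies of the previous one concatenated.
One more doubling of DNNDNNDNNDNN gives the answer.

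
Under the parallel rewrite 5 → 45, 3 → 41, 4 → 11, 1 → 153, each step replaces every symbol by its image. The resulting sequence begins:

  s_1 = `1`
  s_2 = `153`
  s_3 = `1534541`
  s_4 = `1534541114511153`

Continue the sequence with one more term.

Rewriting the 16 symbols of 1534541114511153 one by one yields 153 45 41 11 45 11 153 153 153 11 45 153 153 153 45 41; concatenated:

153454111451115315315311451531531534541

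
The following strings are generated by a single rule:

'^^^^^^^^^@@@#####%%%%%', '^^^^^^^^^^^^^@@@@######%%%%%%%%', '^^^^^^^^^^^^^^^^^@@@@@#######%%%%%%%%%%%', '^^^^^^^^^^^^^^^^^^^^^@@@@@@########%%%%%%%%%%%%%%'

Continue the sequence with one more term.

The n-th term is 4n+1 ^'s then n+1 @'s then n+3 #'s then 3n-1 %'s, where the shown terms are n = 2, 3, 4, 5.
Setting n = 6 gives 25, 7, 9, 17 characters in each block.

^^^^^^^^^^^^^^^^^^^^^^^^^@@@@@@@#########%%%%%%%%%%%%%%%%%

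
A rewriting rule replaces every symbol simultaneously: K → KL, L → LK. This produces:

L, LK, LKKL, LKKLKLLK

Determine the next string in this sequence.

Expanding LKKLKLLK: L→LK, K→KL, K→KL, L→LK, K→KL, L→LK, L→LK, K→KL. Concatenated: LK KL KL LK KL LK LK KL.

LKKLKLLKKLLKLKKL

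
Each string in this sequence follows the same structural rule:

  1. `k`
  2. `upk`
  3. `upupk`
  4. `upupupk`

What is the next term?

Each term is the previous one with up prepended.
Applying this once more to upupupk:

upupupupk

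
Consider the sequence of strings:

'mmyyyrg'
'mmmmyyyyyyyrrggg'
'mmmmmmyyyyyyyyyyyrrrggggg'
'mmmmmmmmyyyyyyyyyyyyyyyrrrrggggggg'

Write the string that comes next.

Reading off run lengths: m runs 2, 4, 6, 8; y runs 3, 7, 11, 15; r runs 1, 2, 3, 4; g runs 1, 3, 5, 7 — each is linear in n (n = 1, 2, …).
Setting n = 5 gives 10, 19, 5, 9 characters in each block.

mmmmmmmmmmyyyyyyyyyyyyyyyyyyyrrrrrggggggggg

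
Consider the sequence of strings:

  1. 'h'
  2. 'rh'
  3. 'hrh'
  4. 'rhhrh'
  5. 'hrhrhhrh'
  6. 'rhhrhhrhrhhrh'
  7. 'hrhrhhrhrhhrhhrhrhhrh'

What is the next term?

Each term (from the third on) is the two preceding terms concatenated in order: term 3 = h·rh = hrh.
Continuing: rhhrhhrhrhhrh · hrhrhhrhrhhrhhrhrhhrh gives term 8.

rhhrhhrhrhhrhhrhrhhrhrhhrhhrhrhhrh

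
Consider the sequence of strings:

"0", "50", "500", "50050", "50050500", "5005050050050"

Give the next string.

500505005005050050500

From term 3 onward, concatenate the last term with the second-to-last: 50·0 = 500, 500·50 = 50050, …
So term 7 is 5005050050050·50050500.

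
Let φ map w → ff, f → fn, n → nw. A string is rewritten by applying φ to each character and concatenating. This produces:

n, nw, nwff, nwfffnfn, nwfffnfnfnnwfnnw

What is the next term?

Applying the rule to each of the 16 symbols of nwfffnfnfnnwfnnw gives the pieces nw ff fn fn fn nw fn nw fn nw nw ff fn nw nw ff, which concatenate to the answer.

nwfffnfnfnnwfnnwfnnwnwfffnnwnwff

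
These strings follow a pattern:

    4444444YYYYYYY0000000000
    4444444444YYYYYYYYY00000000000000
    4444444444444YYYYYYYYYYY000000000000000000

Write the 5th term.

4444444444444444444YYYYYYYYYYYYYYY00000000000000000000000000

Reading off run lengths: 4 runs 7, 10, 13; Y runs 7, 9, 11; 0 runs 10, 14, 18 — each is linear in n, where the shown terms are n = 3, 4, 5.
Setting n = 7 gives 19, 15, 26 characters in each block.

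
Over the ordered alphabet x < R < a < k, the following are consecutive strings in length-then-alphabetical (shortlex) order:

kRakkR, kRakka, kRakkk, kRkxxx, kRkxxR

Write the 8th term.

kRkxRx

Stepping forward 3 times from kRkxxR: kRkxxR → kRkxxa → kRkxxk, then the target.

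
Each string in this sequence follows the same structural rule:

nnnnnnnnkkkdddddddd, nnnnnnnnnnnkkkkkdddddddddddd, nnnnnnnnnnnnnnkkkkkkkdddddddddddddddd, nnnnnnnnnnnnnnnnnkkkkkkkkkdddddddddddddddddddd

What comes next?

The n-th term is 3n+2 n's then 2n-1 k's then 4n d's, where the shown terms are n = 2, 3, 4, 5.
Setting n = 6 gives 20, 11, 24 characters in each block.

nnnnnnnnnnnnnnnnnnnnkkkkkkkkkkkdddddddddddddddddddddddd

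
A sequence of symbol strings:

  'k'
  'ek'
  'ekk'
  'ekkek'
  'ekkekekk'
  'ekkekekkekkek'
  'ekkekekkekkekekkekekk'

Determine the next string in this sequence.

ekkekekkekkekekkekekkekkekekkekkek

This is a Fibonacci-style word recurrence s(k) = s(k−1)·s(k−2): e.g. ek·k = ekk.
The next term joins ekkekekkekkekekkekekk and ekkekekkekkek.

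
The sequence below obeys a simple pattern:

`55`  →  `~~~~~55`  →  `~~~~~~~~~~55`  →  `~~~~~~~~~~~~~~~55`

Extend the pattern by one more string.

~~~~~~~~~~~~~~~~~~~~55

The strings grow by a fixed prefix ~~~~~ each time.
So the next term is ~~~~~·~~~~~~~~~~~~~~~55.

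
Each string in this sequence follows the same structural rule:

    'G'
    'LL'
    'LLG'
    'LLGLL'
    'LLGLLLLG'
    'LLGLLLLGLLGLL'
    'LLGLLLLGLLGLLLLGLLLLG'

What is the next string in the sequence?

Each term (from the third on) is the previous term followed by the one before it: term 3 = LL·G = LLG.
Continuing: LLGLLLLGLLGLLLLGLLLLG · LLGLLLLGLLGLL gives term 8.

LLGLLLLGLLGLLLLGLLLLGLLGLLLLGLLGLL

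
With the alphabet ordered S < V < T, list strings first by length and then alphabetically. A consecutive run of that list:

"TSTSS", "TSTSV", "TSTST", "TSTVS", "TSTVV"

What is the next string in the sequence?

The successor of TSTVV increments the rightmost position that isn't already T and resets every position after it to S.

TSTVT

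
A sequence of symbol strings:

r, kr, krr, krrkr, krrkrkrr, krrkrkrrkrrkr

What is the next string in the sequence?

krrkrkrrkrrkrkrrkrkrr

From term 3 onward, concatenate the last term with the second-to-last: kr·r = krr, krr·kr = krrkr, …
So term 7 is krrkrkrrkrrkr·krrkrkrr.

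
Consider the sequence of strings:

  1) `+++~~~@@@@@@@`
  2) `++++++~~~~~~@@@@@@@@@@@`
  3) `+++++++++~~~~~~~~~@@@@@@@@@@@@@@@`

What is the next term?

Each string has the form +^{3n} ~^{3n} @^{4n+3} (n = 1, 2, …).
At n = 4 the blocks have lengths 12, 12, 19.

++++++++++++~~~~~~~~~~~~@@@@@@@@@@@@@@@@@@@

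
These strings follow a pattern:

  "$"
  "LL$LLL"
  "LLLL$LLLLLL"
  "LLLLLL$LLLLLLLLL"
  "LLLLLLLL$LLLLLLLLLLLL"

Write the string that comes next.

LLLLLLLLLL$LLLLLLLLLLLLLLL

Every step adds LL to the front and LLL to the end of the previous string.
So the next term is LL·LLLLLLLL$LLLLLLLLLLLL·LLL.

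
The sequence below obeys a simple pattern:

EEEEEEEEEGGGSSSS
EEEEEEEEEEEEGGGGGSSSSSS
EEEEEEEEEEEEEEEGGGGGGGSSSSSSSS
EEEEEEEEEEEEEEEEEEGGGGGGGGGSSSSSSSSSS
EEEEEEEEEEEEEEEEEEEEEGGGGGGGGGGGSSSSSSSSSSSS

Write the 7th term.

Each string has the form E^{3n+3} G^{2n-1} S^{2n}, where the shown terms are n = 2, 3, 4, 5, 6.
For term 7, n = 8, so the run lengths are 27, 15, 16.

EEEEEEEEEEEEEEEEEEEEEEEEEEEGGGGGGGGGGGGGGGSSSSSSSSSSSSSSSS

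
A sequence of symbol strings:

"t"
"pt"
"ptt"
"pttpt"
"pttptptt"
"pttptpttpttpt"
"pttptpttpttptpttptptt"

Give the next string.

This is a Fibonacci-style word recurrence s(k) = s(k−1)·s(k−2): e.g. pt·t = ptt.
The next term joins pttptpttpttptpttptptt and pttptpttpttpt.

pttptpttpttptpttptpttpttptpttpttpt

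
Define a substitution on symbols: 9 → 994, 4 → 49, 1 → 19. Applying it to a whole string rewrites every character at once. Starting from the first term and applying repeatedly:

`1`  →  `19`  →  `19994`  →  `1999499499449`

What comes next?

1999499499449994994499949944949994

Replace each of the 13 characters of 1999499499449 in place — 19 994 994 994 49 994 994 49 994 994 49 49 994 — and concatenate.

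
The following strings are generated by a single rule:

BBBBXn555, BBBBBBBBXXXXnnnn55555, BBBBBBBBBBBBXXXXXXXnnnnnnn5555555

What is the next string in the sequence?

BBBBBBBBBBBBBBBBXXXXXXXXXXnnnnnnnnnn555555555

The n-th term is 4n B's then 3n-2 X's then 3n-2 n's then 2n+1 5's (n = 1, 2, …).
At n = 4 the blocks have lengths 16, 10, 10, 9.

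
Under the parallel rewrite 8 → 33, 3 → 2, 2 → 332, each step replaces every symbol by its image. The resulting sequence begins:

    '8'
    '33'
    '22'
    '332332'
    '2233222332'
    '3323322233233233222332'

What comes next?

φ(3323322233233233222332) expands symbol-by-symbol to 2 2 332 2 2 332 332 332 2 2 332 2 2 332 2 2 332 332 332 2 2 332; joining the 22 pieces gives the next term.

223322233233233222332223322233233233222332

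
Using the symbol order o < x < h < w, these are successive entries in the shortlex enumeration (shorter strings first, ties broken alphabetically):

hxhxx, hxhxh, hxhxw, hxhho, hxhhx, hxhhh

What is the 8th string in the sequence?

Continuing the enumeration 2 steps past hxhhh: hxhhh → hxhhw → (answer).

hxhwo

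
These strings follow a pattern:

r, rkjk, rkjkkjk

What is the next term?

Every step adds kjk to the end: s(k+1) = s(k)·kjk.
One more step from rkjkkjk gives the answer.

rkjkkjkkjk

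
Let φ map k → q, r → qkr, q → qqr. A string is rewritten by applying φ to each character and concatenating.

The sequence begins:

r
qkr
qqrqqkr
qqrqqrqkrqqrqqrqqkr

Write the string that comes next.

Rewriting the 19 symbols of qqrqqrqkrqqrqqrqqkr one by one yields qqr qqr qkr qqr qqr qkr qqr q qkr qqr qqr qkr qqr qqr qkr qqr qqr q qkr; concatenated:

qqrqqrqkrqqrqqrqkrqqrqqkrqqrqqrqkrqqrqqrqkrqqrqqrqqkr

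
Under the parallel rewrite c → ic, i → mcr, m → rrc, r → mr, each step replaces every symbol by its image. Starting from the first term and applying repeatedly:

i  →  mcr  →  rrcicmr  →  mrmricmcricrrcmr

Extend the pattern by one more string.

rrcmrrrcmrmcricrrcicmrmcricmrmricrrcmr

Applying the rule to each of the 16 symbols of mrmricmcricrrcmr gives the pieces rrc mr rrc mr mcr ic rrc ic mr mcr ic mr mr ic rrc mr, which concatenate to the answer.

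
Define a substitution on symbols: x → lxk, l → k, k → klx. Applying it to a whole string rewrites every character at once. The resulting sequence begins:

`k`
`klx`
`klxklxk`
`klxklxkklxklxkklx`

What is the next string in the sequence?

φ(klxklxkklxklxkklx) expands symbol-by-symbol to klx k lxk klx k lxk klx klx k lxk klx k lxk klx klx k lxk; joining the 17 pieces gives the next term.

klxklxkklxklxkklxklxklxkklxklxkklxklxklxk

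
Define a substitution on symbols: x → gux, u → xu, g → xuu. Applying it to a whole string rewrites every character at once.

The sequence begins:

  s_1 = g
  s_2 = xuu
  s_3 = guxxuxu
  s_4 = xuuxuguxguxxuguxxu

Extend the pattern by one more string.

guxxuxuguxxuxuuxuguxxuuxuguxguxxuxuuxuguxguxxu

Replace each of the 18 characters of xuuxuguxguxxuguxxu in place — gux xu xu gux xu xuu xu gux xuu xu gux gux xu xuu xu gux gux xu — and concatenate.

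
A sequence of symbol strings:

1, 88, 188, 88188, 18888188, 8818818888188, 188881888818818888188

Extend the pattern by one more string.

This is a Fibonacci-style word recurrence s(k) = s(k−2)·s(k−1): e.g. 1·88 = 188.
The next term joins 8818818888188 and 188881888818818888188.

8818818888188188881888818818888188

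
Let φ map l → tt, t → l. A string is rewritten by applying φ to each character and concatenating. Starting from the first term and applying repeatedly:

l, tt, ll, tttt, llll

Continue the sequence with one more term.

tttttttt

Rewriting each symbol of llll: l→tt, l→tt, l→tt, l→tt, which concatenates to tt tt tt tt.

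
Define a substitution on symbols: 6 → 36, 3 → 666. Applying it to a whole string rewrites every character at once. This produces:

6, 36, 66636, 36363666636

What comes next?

Expanding 36363666636: 3→666, 6→36, 3→666, 6→36, 3→666, 6→36, 6→36, 6→36, 6→36, 3→666, 6→36. Concatenated: 666 36 666 36 666 36 36 36 36 666 36.

66636666366663636363666636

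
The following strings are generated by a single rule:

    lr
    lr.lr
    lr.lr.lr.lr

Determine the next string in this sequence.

Every step duplicates the string with '.' between the halves.
Doubling lr.lr.lr.lr with '.' between the halves:

lr.lr.lr.lr.lr.lr.lr.lr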